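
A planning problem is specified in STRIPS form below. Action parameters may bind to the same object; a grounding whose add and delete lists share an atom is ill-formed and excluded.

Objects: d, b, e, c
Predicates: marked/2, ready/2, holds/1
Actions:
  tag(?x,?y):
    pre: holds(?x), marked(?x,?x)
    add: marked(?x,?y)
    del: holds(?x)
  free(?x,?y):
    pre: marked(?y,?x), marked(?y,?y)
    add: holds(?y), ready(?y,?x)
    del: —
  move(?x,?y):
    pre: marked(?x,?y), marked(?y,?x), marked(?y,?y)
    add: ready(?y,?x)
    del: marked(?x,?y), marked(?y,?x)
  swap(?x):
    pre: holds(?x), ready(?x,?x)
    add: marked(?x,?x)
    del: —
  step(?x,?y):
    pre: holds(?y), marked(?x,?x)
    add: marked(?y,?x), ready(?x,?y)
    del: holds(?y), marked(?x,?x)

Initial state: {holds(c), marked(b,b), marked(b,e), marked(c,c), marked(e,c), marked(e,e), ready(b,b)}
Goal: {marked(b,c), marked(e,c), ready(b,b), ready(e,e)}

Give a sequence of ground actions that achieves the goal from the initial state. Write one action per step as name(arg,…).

free(b,b); tag(b,c); free(e,e)

1. free(b,b)  →  {holds(b), holds(c), marked(b,b), marked(b,e), marked(c,c), marked(e,c), marked(e,e), ready(b,b)}
2. tag(b,c)  →  {holds(c), marked(b,b), marked(b,c), marked(b,e), marked(c,c), marked(e,c), marked(e,e), ready(b,b)}
3. free(e,e)  →  {holds(c), holds(e), marked(b,b), marked(b,c), marked(b,e), marked(c,c), marked(e,c), marked(e,e), ready(b,b), ready(e,e)}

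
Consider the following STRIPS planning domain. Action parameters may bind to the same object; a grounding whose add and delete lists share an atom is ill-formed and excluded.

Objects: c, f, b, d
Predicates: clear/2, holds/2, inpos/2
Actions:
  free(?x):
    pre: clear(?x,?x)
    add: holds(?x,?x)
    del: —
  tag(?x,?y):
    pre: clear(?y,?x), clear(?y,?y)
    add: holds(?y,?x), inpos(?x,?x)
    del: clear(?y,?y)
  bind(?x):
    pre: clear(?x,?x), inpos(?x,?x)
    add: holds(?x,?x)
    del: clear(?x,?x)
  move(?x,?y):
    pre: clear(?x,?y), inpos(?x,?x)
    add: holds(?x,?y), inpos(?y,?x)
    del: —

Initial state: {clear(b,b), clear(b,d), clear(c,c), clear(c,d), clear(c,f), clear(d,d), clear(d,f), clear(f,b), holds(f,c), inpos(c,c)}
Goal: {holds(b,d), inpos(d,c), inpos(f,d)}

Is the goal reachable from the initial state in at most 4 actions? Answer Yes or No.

Yes

1. tag(d,b)  →  {clear(b,d), clear(c,c), clear(c,d), clear(c,f), clear(d,d), clear(d,f), clear(f,b), holds(b,d), holds(f,c), inpos(c,c), inpos(d,d)}
2. move(c,d)  →  {clear(b,d), clear(c,c), clear(c,d), clear(c,f), clear(d,d), clear(d,f), clear(f,b), holds(b,d), holds(c,d), holds(f,c), inpos(c,c), inpos(d,c), inpos(d,d)}
3. move(d,f)  →  {clear(b,d), clear(c,c), clear(c,d), clear(c,f), clear(d,d), clear(d,f), clear(f,b), holds(b,d), holds(c,d), holds(d,f), holds(f,c), inpos(c,c), inpos(d,c), inpos(d,d), inpos(f,d)}
optimal plan length = 3; 3 ≤ 4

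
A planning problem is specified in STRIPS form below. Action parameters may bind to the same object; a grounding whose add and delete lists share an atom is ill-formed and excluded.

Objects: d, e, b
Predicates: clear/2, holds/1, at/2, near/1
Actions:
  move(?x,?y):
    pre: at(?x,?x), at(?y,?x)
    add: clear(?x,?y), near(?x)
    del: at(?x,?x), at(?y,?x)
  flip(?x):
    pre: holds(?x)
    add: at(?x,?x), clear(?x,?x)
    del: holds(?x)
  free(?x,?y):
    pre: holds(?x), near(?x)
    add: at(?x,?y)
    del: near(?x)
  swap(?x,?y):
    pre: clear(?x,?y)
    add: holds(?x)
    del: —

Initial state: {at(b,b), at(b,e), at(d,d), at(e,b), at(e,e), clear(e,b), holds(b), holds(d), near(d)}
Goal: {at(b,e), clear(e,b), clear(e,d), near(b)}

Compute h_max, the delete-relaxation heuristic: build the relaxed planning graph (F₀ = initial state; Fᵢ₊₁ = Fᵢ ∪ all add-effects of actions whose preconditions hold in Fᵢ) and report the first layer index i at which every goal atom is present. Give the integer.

F0 = init (9 atoms)
F1 = F0 ∪ {at(d,b), at(d,e), clear(b,b), clear(b,e), clear(d,d), clear(e,e), holds(e), near(b), near(e)}  (18 atoms)
F2 = F1 ∪ {at(b,d), at(e,d), clear(b,d), clear(e,d)}  (22 atoms)
goal ⊆ F2  ⇒  h_max = 2

2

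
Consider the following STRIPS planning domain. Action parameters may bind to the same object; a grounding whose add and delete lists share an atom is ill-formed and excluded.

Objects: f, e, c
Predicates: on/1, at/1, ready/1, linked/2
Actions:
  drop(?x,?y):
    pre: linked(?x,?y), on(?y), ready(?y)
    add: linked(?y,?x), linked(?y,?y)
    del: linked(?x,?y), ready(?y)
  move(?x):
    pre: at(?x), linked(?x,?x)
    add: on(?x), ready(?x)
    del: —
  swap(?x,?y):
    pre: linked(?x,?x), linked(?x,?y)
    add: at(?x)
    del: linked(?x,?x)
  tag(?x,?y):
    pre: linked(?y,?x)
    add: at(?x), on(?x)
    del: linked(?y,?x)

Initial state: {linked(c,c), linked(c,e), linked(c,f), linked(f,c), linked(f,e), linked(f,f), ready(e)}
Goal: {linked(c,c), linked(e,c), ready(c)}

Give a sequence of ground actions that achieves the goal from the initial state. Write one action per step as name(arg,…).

tag(e,f); drop(c,e); tag(c,f); move(c)

1. tag(e,f)  →  {at(e), linked(c,c), linked(c,e), linked(c,f), linked(f,c), linked(f,f), on(e), ready(e)}
2. drop(c,e)  →  {at(e), linked(c,c), linked(c,f), linked(e,c), linked(e,e), linked(f,c), linked(f,f), on(e)}
3. tag(c,f)  →  {at(c), at(e), linked(c,c), linked(c,f), linked(e,c), linked(e,e), linked(f,f), on(c), on(e)}
4. move(c)  →  {at(c), at(e), linked(c,c), linked(c,f), linked(e,c), linked(e,e), linked(f,f), on(c), on(e), ready(c)}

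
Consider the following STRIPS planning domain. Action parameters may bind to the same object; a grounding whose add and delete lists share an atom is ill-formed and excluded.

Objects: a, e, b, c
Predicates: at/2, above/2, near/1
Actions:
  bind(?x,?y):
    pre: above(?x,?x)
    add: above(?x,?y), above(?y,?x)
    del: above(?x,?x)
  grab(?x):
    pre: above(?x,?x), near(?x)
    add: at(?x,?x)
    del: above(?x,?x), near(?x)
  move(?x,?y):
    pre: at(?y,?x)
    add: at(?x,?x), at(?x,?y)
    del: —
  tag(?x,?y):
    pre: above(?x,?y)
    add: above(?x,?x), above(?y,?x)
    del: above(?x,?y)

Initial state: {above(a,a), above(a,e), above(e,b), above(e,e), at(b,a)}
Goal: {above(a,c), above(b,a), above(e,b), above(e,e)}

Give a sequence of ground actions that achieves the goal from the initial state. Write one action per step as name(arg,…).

1. bind(a,b)  →  {above(a,b), above(a,e), above(b,a), above(e,b), above(e,e), at(b,a)}
2. tag(a,e)  →  {above(a,a), above(a,b), above(b,a), above(e,a), above(e,b), above(e,e), at(b,a)}
3. bind(a,c)  →  {above(a,b), above(a,c), above(b,a), above(c,a), above(e,a), above(e,b), above(e,e), at(b,a)}

bind(a,b); tag(a,e); bind(a,c)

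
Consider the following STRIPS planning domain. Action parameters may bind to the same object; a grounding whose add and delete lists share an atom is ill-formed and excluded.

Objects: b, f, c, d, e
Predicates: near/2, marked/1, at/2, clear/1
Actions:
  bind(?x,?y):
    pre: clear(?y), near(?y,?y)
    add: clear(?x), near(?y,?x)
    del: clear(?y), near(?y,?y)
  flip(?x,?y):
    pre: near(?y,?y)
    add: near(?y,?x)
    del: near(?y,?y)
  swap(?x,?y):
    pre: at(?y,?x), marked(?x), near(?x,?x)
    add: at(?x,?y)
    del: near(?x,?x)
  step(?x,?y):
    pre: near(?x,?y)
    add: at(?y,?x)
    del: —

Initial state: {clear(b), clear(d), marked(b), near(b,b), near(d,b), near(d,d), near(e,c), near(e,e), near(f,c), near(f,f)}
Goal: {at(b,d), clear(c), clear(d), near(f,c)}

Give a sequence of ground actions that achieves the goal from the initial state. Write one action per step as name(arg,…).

1. bind(c,b)  →  {clear(c), clear(d), marked(b), near(b,c), near(d,b), near(d,d), near(e,c), near(e,e), near(f,c), near(f,f)}
2. step(d,b)  →  {at(b,d), clear(c), clear(d), marked(b), near(b,c), near(d,b), near(d,d), near(e,c), near(e,e), near(f,c), near(f,f)}

bind(c,b); step(d,b)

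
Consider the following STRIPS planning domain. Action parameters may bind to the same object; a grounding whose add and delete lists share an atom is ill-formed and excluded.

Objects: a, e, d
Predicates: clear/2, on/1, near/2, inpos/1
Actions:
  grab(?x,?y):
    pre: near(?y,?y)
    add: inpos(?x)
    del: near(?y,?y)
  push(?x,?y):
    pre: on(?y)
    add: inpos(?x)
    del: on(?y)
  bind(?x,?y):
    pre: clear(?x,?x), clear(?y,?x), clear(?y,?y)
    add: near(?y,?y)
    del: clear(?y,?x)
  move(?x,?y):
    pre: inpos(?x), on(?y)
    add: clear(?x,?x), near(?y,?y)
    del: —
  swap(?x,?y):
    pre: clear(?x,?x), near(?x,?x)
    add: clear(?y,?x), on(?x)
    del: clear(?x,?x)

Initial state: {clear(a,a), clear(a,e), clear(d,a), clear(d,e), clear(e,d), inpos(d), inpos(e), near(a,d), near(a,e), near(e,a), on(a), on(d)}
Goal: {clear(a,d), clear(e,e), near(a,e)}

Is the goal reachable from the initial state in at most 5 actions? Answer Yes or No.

Yes

1. move(e,a)  →  {clear(a,a), clear(a,e), clear(d,a), clear(d,e), clear(e,d), clear(e,e), inpos(d), inpos(e), near(a,a), near(a,d), near(a,e), near(e,a), on(a), on(d)}
2. move(d,d)  →  {clear(a,a), clear(a,e), clear(d,a), clear(d,d), clear(d,e), clear(e,d), clear(e,e), inpos(d), inpos(e), near(a,a), near(a,d), near(a,e), near(d,d), near(e,a), on(a), on(d)}
3. swap(d,a)  →  {clear(a,a), clear(a,d), clear(a,e), clear(d,a), clear(d,e), clear(e,d), clear(e,e), inpos(d), inpos(e), near(a,a), near(a,d), near(a,e), near(d,d), near(e,a), on(a), on(d)}
optimal plan length = 3; 3 ≤ 5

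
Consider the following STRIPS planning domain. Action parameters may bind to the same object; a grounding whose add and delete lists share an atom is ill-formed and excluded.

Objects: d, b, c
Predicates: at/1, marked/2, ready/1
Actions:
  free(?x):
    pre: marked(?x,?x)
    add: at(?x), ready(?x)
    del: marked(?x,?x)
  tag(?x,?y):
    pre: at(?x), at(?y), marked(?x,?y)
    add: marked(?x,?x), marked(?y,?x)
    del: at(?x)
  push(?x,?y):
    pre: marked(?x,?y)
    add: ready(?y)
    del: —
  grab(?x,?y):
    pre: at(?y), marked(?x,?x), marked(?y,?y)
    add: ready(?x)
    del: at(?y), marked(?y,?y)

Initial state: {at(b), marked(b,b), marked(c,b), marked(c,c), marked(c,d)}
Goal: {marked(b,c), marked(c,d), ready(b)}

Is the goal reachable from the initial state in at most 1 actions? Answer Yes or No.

No

1. free(b)  →  {at(b), marked(c,b), marked(c,c), marked(c,d), ready(b)}
2. free(c)  →  {at(b), at(c), marked(c,b), marked(c,d), ready(b), ready(c)}
3. tag(c,b)  →  {at(b), marked(b,c), marked(c,b), marked(c,c), marked(c,d), ready(b), ready(c)}
optimal plan length = 3; 3 > 1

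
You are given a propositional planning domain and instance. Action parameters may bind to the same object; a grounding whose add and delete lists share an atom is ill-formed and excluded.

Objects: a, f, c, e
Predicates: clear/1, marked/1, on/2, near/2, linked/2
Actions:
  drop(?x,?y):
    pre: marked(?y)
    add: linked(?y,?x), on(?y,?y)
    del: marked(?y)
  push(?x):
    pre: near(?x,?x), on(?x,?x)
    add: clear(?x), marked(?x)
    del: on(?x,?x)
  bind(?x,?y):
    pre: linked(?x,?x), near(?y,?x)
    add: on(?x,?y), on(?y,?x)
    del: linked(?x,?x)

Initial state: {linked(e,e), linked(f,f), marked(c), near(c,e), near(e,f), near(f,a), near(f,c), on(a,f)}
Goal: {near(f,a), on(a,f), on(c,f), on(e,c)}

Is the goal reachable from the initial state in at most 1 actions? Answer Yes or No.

1. drop(c,c)  →  {linked(c,c), linked(e,e), linked(f,f), near(c,e), near(e,f), near(f,a), near(f,c), on(a,f), on(c,c)}
2. bind(c,f)  →  {linked(e,e), linked(f,f), near(c,e), near(e,f), near(f,a), near(f,c), on(a,f), on(c,c), on(c,f), on(f,c)}
3. bind(e,c)  →  {linked(f,f), near(c,e), near(e,f), near(f,a), near(f,c), on(a,f), on(c,c), on(c,e), on(c,f), on(e,c), on(f,c)}
optimal plan length = 3; 3 > 1

No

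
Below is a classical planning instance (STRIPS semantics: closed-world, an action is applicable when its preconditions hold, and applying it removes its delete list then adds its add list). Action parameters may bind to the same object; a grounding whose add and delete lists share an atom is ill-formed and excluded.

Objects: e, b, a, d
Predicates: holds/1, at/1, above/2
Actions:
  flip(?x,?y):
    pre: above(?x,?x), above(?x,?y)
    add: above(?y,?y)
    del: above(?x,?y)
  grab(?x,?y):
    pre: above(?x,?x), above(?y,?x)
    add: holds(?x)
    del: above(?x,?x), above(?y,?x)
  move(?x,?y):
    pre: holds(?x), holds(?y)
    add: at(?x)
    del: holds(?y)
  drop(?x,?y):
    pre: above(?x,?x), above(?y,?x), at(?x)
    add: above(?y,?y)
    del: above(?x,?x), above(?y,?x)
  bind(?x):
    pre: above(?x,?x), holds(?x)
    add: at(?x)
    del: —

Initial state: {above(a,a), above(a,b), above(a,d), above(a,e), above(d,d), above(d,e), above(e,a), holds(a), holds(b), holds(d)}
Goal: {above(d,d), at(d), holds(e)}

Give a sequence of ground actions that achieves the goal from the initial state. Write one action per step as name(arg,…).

1. flip(a,e)  →  {above(a,a), above(a,b), above(a,d), above(d,d), above(d,e), above(e,a), above(e,e), holds(a), holds(b), holds(d)}
2. grab(e,e)  →  {above(a,a), above(a,b), above(a,d), above(d,d), above(d,e), above(e,a), holds(a), holds(b), holds(d), holds(e)}
3. move(d,b)  →  {above(a,a), above(a,b), above(a,d), above(d,d), above(d,e), above(e,a), at(d), holds(a), holds(d), holds(e)}

flip(a,e); grab(e,e); move(d,b)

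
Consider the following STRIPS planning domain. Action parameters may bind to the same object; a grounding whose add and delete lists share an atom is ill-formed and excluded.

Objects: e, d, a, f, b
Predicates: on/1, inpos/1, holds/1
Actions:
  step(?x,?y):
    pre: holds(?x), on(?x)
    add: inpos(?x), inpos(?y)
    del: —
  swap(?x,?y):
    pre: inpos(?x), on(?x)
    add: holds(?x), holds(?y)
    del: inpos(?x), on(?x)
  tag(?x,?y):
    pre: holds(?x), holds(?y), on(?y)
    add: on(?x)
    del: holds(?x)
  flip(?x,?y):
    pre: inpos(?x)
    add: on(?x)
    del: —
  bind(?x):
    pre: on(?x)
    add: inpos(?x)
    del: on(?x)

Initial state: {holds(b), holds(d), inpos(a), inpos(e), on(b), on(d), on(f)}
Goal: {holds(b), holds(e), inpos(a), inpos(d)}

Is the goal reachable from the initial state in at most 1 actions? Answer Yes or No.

No

1. step(d,f)  →  {holds(b), holds(d), inpos(a), inpos(d), inpos(e), inpos(f), on(b), on(d), on(f)}
2. swap(f,e)  →  {holds(b), holds(d), holds(e), holds(f), inpos(a), inpos(d), inpos(e), on(b), on(d)}
optimal plan length = 2; 2 > 1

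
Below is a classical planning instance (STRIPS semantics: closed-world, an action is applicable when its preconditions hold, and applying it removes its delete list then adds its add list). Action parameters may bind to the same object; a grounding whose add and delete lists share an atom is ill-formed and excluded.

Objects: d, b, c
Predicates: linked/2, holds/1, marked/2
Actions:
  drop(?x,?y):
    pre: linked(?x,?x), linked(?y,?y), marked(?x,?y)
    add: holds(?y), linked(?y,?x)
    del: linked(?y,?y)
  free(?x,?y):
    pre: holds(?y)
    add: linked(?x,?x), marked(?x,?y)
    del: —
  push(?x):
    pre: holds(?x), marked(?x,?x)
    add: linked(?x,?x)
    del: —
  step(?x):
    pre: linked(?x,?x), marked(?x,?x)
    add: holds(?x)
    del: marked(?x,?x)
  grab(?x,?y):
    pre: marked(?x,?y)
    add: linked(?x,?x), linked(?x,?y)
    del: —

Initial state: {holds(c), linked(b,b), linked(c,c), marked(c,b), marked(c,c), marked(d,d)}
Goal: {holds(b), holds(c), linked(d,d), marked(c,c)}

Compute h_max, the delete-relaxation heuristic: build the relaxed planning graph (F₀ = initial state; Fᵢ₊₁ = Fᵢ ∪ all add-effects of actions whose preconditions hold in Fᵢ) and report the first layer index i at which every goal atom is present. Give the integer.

1

F0 = init (6 atoms)
F1 = F0 ∪ {holds(b), linked(b,c), linked(c,b), linked(d,d), marked(b,c), marked(d,c)}  (12 atoms)
goal ⊆ F1  ⇒  h_max = 1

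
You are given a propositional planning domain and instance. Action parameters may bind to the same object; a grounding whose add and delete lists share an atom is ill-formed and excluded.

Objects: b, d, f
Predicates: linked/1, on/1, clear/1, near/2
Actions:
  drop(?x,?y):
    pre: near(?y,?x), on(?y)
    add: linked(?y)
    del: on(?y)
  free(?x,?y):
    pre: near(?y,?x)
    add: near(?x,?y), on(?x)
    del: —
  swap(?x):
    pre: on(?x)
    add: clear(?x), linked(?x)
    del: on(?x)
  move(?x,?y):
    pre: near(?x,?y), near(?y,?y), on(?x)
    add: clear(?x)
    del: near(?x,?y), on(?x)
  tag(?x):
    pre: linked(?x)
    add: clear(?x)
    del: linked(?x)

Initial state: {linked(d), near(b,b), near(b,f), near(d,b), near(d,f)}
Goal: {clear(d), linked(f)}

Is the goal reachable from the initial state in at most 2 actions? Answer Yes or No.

No

1. free(f,b)  →  {linked(d), near(b,b), near(b,f), near(d,b), near(d,f), near(f,b), on(f)}
2. drop(b,f)  →  {linked(d), linked(f), near(b,b), near(b,f), near(d,b), near(d,f), near(f,b)}
3. tag(d)  →  {clear(d), linked(f), near(b,b), near(b,f), near(d,b), near(d,f), near(f,b)}
optimal plan length = 3; 3 > 2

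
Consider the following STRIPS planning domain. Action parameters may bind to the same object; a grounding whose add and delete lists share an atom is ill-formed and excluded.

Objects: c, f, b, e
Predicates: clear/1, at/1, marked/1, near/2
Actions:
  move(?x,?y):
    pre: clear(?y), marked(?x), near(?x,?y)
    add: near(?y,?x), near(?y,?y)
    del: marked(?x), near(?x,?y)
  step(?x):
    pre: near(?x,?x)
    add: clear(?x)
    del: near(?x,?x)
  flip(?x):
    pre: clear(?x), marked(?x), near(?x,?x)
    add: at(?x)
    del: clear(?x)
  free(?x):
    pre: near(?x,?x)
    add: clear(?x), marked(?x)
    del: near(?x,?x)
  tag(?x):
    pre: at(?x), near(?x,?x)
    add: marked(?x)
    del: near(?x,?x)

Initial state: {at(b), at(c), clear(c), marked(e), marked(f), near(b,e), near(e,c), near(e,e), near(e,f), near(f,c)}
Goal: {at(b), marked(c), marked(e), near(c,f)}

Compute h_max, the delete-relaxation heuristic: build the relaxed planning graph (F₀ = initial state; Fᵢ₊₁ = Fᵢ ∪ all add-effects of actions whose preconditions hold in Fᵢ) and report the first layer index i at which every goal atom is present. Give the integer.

F0 = init (10 atoms)
F1 = F0 ∪ {clear(e), near(c,c), near(c,e), near(c,f)}  (14 atoms)
F2 = F1 ∪ {at(e), marked(c)}  (16 atoms)
goal ⊆ F2  ⇒  h_max = 2

2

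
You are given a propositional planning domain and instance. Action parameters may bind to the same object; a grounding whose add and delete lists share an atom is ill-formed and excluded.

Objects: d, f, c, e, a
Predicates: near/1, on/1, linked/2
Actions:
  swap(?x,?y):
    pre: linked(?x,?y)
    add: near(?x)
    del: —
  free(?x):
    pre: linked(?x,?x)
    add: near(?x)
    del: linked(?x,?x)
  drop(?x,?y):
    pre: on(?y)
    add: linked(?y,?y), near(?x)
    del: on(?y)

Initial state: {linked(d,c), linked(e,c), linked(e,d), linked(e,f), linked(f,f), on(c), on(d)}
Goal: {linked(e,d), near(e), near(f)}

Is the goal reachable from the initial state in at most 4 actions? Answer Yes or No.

1. swap(f,f)  →  {linked(d,c), linked(e,c), linked(e,d), linked(e,f), linked(f,f), near(f), on(c), on(d)}
2. swap(e,d)  →  {linked(d,c), linked(e,c), linked(e,d), linked(e,f), linked(f,f), near(e), near(f), on(c), on(d)}
optimal plan length = 2; 2 ≤ 4

Yes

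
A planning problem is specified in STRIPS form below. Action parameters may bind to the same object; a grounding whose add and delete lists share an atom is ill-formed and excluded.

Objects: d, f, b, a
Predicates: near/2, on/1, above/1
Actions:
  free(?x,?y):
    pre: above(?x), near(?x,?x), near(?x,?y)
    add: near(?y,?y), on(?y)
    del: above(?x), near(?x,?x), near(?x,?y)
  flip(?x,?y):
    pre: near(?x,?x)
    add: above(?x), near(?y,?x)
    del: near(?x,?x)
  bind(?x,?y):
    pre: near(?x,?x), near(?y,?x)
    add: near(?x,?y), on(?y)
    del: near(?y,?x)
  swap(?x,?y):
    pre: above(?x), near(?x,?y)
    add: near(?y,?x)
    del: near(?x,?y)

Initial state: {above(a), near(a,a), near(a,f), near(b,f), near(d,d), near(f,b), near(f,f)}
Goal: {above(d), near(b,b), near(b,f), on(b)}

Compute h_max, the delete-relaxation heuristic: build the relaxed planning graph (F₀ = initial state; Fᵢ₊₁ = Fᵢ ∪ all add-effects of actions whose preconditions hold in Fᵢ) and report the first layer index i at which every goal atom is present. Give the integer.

2

F0 = init (7 atoms)
F1 = F0 ∪ {above(d), above(f), near(a,d), near(b,a), near(b,d), near(d,a), near(d,f), near(f,a), near(f,d), on(a), on(b), on(f)}  (19 atoms)
F2 = F1 ∪ {near(a,b), near(b,b), near(d,b), on(d)}  (23 atoms)
goal ⊆ F2  ⇒  h_max = 2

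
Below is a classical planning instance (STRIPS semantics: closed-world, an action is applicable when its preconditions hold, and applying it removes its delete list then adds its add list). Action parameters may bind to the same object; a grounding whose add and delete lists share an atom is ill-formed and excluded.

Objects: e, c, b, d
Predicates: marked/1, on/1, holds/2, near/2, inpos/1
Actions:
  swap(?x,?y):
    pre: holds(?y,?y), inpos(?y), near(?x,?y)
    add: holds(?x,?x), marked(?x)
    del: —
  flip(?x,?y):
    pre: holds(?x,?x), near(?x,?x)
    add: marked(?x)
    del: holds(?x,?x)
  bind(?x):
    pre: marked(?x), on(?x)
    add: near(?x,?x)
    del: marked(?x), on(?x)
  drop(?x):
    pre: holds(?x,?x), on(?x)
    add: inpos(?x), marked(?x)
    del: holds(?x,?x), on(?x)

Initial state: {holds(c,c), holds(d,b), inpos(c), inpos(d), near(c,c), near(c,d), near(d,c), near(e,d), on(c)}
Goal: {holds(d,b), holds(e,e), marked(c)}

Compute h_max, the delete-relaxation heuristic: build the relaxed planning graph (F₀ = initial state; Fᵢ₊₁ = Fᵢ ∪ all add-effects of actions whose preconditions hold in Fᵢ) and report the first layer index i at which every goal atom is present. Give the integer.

F0 = init (9 atoms)
F1 = F0 ∪ {holds(d,d), marked(c), marked(d)}  (12 atoms)
F2 = F1 ∪ {holds(e,e), marked(e)}  (14 atoms)
goal ⊆ F2  ⇒  h_max = 2

2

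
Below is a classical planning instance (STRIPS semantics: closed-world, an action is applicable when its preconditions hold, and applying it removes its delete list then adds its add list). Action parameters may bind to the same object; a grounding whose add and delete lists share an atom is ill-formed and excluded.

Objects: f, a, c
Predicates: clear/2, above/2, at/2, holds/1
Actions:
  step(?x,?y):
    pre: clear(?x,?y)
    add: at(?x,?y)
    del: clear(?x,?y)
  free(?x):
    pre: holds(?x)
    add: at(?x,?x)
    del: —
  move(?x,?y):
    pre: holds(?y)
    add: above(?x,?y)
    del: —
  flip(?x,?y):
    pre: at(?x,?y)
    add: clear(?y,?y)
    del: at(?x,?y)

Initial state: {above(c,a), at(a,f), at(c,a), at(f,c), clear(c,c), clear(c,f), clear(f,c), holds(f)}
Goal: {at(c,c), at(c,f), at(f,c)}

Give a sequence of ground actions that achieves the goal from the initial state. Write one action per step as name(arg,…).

step(c,f); step(c,c)

1. step(c,f)  →  {above(c,a), at(a,f), at(c,a), at(c,f), at(f,c), clear(c,c), clear(f,c), holds(f)}
2. step(c,c)  →  {above(c,a), at(a,f), at(c,a), at(c,c), at(c,f), at(f,c), clear(f,c), holds(f)}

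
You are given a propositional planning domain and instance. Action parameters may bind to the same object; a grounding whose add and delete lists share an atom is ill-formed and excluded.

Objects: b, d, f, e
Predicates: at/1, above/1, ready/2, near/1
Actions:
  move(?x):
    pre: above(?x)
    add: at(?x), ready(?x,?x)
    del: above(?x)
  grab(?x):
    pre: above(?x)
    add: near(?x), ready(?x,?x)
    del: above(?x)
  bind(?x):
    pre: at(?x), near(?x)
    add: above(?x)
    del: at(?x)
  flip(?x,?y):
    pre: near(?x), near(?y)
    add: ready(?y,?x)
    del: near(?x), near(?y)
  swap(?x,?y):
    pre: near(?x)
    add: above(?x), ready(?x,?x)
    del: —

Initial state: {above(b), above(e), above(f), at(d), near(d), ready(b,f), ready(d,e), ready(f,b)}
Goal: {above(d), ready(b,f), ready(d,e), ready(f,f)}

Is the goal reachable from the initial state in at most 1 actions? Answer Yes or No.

1. move(f)  →  {above(b), above(e), at(d), at(f), near(d), ready(b,f), ready(d,e), ready(f,b), ready(f,f)}
2. bind(d)  →  {above(b), above(d), above(e), at(f), near(d), ready(b,f), ready(d,e), ready(f,b), ready(f,f)}
optimal plan length = 2; 2 > 1

No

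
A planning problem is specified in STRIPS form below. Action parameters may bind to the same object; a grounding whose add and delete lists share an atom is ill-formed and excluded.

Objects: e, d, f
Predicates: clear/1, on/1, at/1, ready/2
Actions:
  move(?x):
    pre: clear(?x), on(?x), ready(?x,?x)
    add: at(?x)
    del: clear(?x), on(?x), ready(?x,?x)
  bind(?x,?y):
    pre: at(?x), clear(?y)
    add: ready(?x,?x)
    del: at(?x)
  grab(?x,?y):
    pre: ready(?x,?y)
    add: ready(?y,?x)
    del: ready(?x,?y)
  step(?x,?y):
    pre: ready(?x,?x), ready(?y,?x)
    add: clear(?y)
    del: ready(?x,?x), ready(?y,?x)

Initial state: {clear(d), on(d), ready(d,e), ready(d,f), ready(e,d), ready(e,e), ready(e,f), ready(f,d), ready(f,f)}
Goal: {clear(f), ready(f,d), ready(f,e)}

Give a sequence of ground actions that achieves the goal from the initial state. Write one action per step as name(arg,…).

grab(e,f); step(f,f)

1. grab(e,f)  →  {clear(d), on(d), ready(d,e), ready(d,f), ready(e,d), ready(e,e), ready(f,d), ready(f,e), ready(f,f)}
2. step(f,f)  →  {clear(d), clear(f), on(d), ready(d,e), ready(d,f), ready(e,d), ready(e,e), ready(f,d), ready(f,e)}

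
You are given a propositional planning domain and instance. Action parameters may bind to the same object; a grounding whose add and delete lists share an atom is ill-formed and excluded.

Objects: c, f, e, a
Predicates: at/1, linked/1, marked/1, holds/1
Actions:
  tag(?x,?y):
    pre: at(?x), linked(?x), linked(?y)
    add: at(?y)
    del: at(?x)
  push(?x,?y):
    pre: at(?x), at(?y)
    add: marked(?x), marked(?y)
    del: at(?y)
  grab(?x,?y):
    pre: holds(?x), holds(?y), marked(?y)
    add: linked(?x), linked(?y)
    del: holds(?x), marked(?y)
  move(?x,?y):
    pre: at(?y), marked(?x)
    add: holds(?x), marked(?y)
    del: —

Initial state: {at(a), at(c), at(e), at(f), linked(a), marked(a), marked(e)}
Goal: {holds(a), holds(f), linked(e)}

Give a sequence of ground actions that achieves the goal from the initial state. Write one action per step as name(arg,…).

1. move(e,c)  →  {at(a), at(c), at(e), at(f), holds(e), linked(a), marked(a), marked(c), marked(e)}
2. grab(e,e)  →  {at(a), at(c), at(e), at(f), linked(a), linked(e), marked(a), marked(c)}
3. move(a,f)  →  {at(a), at(c), at(e), at(f), holds(a), linked(a), linked(e), marked(a), marked(c), marked(f)}
4. move(f,c)  →  {at(a), at(c), at(e), at(f), holds(a), holds(f), linked(a), linked(e), marked(a), marked(c), marked(f)}

move(e,c); grab(e,e); move(a,f); move(f,c)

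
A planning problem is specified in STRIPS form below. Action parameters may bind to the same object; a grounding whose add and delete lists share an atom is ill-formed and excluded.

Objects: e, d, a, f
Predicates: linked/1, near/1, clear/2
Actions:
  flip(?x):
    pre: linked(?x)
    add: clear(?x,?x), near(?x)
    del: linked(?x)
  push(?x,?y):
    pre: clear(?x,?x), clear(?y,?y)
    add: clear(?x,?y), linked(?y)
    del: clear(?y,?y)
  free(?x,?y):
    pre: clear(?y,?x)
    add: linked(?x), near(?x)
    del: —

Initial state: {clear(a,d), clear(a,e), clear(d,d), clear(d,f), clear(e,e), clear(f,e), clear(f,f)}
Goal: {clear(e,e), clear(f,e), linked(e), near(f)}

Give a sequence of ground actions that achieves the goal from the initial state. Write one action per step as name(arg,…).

free(e,e); free(f,d)

1. free(e,e)  →  {clear(a,d), clear(a,e), clear(d,d), clear(d,f), clear(e,e), clear(f,e), clear(f,f), linked(e), near(e)}
2. free(f,d)  →  {clear(a,d), clear(a,e), clear(d,d), clear(d,f), clear(e,e), clear(f,e), clear(f,f), linked(e), linked(f), near(e), near(f)}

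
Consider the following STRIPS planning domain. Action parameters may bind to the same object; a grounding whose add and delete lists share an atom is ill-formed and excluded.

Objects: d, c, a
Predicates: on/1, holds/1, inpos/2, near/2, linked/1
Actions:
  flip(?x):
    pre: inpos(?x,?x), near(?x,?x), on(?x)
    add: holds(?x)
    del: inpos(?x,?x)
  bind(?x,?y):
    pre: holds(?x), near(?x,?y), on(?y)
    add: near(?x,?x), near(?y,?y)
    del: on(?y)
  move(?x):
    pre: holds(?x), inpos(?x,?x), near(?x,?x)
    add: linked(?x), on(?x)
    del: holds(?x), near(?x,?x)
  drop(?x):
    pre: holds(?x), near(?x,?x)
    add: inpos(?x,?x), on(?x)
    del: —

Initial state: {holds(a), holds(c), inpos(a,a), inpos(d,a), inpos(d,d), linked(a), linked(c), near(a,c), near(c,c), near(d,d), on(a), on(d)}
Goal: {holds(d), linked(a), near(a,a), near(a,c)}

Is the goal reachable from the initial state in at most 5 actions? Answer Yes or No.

Yes

1. flip(d)  →  {holds(a), holds(c), holds(d), inpos(a,a), inpos(d,a), linked(a), linked(c), near(a,c), near(c,c), near(d,d), on(a), on(d)}
2. drop(c)  →  {holds(a), holds(c), holds(d), inpos(a,a), inpos(c,c), inpos(d,a), linked(a), linked(c), near(a,c), near(c,c), near(d,d), on(a), on(c), on(d)}
3. bind(a,c)  →  {holds(a), holds(c), holds(d), inpos(a,a), inpos(c,c), inpos(d,a), linked(a), linked(c), near(a,a), near(a,c), near(c,c), near(d,d), on(a), on(d)}
optimal plan length = 3; 3 ≤ 5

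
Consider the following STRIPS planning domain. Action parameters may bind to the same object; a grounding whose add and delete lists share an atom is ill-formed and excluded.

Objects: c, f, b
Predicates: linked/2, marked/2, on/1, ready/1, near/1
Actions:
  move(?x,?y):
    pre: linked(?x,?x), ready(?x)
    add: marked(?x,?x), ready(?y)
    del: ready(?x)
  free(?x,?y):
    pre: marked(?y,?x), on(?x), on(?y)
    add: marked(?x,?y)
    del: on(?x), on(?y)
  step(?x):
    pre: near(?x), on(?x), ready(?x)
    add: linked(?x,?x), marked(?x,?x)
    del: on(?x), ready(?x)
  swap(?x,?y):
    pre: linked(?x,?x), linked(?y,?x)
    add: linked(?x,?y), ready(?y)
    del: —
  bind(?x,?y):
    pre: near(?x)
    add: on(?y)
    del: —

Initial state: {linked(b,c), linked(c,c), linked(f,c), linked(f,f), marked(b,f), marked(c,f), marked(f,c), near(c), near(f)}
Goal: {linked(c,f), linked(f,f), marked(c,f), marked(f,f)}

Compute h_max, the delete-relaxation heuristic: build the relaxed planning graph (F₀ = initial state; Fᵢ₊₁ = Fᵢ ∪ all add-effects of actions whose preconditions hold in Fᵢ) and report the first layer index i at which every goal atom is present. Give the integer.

F0 = init (9 atoms)
F1 = F0 ∪ {linked(c,b), linked(c,f), on(b), on(c), on(f), ready(b), ready(c), ready(f)}  (17 atoms)
F2 = F1 ∪ {marked(c,c), marked(f,b), marked(f,f)}  (20 atoms)
goal ⊆ F2  ⇒  h_max = 2

2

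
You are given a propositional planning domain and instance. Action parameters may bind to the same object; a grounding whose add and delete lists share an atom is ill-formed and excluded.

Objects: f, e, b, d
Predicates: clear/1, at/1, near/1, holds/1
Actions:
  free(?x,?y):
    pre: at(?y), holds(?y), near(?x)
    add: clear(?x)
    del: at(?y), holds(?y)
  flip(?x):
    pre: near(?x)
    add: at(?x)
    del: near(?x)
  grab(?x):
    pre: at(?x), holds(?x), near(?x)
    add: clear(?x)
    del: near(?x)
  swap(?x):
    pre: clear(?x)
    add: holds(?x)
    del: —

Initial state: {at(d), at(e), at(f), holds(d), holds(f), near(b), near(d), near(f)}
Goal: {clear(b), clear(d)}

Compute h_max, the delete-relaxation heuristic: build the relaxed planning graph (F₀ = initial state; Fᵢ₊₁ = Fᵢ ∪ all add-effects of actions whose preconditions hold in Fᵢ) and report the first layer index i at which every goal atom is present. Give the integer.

1

F0 = init (8 atoms)
F1 = F0 ∪ {at(b), clear(b), clear(d), clear(f)}  (12 atoms)
goal ⊆ F1  ⇒  h_max = 1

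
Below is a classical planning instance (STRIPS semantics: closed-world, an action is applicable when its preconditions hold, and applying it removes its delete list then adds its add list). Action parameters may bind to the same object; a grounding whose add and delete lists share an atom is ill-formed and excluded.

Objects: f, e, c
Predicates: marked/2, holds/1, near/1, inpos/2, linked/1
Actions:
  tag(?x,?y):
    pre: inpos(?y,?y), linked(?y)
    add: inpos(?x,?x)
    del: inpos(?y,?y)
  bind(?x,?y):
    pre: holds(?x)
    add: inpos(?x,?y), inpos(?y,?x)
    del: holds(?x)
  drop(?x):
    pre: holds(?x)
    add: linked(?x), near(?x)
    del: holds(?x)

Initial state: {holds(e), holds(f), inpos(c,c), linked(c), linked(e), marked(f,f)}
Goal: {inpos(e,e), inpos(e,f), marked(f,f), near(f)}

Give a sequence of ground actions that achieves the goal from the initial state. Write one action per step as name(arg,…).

tag(e,c); bind(e,f); drop(f)

1. tag(e,c)  →  {holds(e), holds(f), inpos(e,e), linked(c), linked(e), marked(f,f)}
2. bind(e,f)  →  {holds(f), inpos(e,e), inpos(e,f), inpos(f,e), linked(c), linked(e), marked(f,f)}
3. drop(f)  →  {inpos(e,e), inpos(e,f), inpos(f,e), linked(c), linked(e), linked(f), marked(f,f), near(f)}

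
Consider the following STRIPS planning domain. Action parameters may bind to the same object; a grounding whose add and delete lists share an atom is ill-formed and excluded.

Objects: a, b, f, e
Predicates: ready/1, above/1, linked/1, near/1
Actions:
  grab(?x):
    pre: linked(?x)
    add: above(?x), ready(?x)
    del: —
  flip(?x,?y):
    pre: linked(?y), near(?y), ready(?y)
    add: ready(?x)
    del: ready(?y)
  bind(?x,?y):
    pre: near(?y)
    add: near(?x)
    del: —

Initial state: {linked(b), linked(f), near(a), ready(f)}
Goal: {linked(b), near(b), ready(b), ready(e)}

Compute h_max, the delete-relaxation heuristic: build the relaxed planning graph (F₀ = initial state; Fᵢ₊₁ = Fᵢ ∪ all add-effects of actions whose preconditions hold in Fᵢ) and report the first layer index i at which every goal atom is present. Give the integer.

2

F0 = init (4 atoms)
F1 = F0 ∪ {above(b), above(f), near(b), near(e), near(f), ready(b)}  (10 atoms)
F2 = F1 ∪ {ready(a), ready(e)}  (12 atoms)
goal ⊆ F2  ⇒  h_max = 2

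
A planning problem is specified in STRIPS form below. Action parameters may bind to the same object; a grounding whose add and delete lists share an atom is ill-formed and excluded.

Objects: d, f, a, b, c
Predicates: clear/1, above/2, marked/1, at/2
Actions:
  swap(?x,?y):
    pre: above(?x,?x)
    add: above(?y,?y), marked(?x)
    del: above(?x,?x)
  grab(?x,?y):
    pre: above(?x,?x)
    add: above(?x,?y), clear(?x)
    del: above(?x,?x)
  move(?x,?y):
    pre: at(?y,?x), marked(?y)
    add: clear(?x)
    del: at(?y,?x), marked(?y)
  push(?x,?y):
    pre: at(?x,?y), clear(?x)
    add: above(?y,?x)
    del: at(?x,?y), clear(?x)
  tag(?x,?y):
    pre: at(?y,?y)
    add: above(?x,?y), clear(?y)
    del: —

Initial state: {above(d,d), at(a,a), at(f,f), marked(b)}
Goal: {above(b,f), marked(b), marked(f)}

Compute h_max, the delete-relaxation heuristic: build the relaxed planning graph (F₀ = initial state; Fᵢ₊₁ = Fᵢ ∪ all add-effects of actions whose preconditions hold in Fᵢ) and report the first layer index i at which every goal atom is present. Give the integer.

2

F0 = init (4 atoms)
F1 = F0 ∪ {above(a,a), above(a,f), above(b,a), above(b,b), above(b,f), above(c,a), above(c,c), above(c,f), above(d,a), above(d,b), above(d,c), above(d,f), above(f,a), above(f,f), clear(a), clear(d), clear(f), marked(d)}  (22 atoms)
F2 = F1 ∪ {above(a,b), above(a,c), above(a,d), above(b,c), above(b,d), above(c,b), above(c,d), above(f,b), above(f,c), above(f,d), clear(b), clear(c), marked(a), marked(c), marked(f)}  (37 atoms)
goal ⊆ F2  ⇒  h_max = 2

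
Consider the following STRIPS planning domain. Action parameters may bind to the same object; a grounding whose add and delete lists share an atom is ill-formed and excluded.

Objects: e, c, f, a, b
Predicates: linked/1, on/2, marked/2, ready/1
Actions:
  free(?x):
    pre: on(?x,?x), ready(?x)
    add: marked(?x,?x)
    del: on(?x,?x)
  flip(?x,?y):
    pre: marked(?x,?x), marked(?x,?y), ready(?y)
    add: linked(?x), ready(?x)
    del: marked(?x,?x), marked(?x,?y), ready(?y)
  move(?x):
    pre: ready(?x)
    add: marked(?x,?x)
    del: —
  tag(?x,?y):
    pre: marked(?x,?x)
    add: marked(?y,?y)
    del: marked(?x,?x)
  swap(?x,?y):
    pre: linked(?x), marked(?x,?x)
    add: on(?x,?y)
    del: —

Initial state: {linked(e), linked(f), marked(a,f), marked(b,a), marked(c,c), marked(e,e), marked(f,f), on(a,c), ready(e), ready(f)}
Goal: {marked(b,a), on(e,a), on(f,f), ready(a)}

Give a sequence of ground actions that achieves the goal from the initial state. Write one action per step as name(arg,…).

1. tag(c,a)  →  {linked(e), linked(f), marked(a,a), marked(a,f), marked(b,a), marked(e,e), marked(f,f), on(a,c), ready(e), ready(f)}
2. flip(a,f)  →  {linked(a), linked(e), linked(f), marked(b,a), marked(e,e), marked(f,f), on(a,c), ready(a), ready(e)}
3. swap(e,a)  →  {linked(a), linked(e), linked(f), marked(b,a), marked(e,e), marked(f,f), on(a,c), on(e,a), ready(a), ready(e)}
4. swap(f,f)  →  {linked(a), linked(e), linked(f), marked(b,a), marked(e,e), marked(f,f), on(a,c), on(e,a), on(f,f), ready(a), ready(e)}

tag(c,a); flip(a,f); swap(e,a); swap(f,f)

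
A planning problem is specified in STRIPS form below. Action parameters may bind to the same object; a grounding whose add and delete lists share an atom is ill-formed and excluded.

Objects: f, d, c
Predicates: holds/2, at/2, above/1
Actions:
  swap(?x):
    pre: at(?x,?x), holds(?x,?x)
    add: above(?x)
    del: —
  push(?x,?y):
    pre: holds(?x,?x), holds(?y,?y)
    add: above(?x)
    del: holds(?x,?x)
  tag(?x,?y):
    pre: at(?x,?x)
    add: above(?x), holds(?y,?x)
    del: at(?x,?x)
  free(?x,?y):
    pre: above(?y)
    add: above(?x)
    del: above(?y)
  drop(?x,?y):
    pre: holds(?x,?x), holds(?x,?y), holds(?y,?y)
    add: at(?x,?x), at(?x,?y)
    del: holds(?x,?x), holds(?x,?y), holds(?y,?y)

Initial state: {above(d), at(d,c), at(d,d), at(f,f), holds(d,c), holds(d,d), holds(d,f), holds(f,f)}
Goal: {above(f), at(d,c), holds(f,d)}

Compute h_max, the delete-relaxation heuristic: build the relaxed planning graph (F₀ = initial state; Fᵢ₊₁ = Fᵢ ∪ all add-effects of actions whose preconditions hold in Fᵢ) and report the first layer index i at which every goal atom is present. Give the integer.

F0 = init (8 atoms)
F1 = F0 ∪ {above(c), above(f), at(d,f), holds(c,d), holds(c,f), holds(f,d)}  (14 atoms)
goal ⊆ F1  ⇒  h_max = 1

1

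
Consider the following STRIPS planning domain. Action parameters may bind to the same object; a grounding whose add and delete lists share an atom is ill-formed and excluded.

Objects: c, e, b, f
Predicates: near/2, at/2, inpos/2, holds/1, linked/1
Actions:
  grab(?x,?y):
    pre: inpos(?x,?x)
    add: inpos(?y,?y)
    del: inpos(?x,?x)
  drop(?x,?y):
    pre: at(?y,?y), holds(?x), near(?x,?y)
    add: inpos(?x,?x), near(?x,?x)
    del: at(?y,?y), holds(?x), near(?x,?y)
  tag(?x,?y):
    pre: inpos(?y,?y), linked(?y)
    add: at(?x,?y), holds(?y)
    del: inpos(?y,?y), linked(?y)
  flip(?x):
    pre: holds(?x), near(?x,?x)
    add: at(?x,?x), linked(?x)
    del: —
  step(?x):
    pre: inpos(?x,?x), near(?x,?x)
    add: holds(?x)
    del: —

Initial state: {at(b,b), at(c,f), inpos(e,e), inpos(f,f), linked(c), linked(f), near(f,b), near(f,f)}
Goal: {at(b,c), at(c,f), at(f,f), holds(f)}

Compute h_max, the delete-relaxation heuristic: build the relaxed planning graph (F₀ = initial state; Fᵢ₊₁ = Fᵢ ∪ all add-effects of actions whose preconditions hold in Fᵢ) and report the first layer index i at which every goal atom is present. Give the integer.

F0 = init (8 atoms)
F1 = F0 ∪ {at(b,f), at(e,f), at(f,f), holds(f), inpos(b,b), inpos(c,c)}  (14 atoms)
F2 = F1 ∪ {at(b,c), at(c,c), at(e,c), at(f,c), holds(c)}  (19 atoms)
goal ⊆ F2  ⇒  h_max = 2

2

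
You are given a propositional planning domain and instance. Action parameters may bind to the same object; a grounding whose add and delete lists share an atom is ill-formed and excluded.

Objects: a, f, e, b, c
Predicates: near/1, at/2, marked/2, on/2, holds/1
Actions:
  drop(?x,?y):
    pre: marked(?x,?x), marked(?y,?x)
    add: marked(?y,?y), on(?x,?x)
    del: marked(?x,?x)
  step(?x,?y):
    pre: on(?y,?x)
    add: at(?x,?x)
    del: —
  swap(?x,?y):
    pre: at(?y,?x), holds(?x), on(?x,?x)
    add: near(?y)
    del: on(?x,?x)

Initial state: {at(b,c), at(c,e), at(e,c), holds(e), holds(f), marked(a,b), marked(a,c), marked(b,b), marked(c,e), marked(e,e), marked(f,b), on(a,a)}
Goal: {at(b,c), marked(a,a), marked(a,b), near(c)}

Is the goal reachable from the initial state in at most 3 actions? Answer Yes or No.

1. drop(e,c)  →  {at(b,c), at(c,e), at(e,c), holds(e), holds(f), marked(a,b), marked(a,c), marked(b,b), marked(c,c), marked(c,e), marked(f,b), on(a,a), on(e,e)}
2. drop(b,a)  →  {at(b,c), at(c,e), at(e,c), holds(e), holds(f), marked(a,a), marked(a,b), marked(a,c), marked(c,c), marked(c,e), marked(f,b), on(a,a), on(b,b), on(e,e)}
3. swap(e,c)  →  {at(b,c), at(c,e), at(e,c), holds(e), holds(f), marked(a,a), marked(a,b), marked(a,c), marked(c,c), marked(c,e), marked(f,b), near(c), on(a,a), on(b,b)}
optimal plan length = 3; 3 ≤ 3

Yes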